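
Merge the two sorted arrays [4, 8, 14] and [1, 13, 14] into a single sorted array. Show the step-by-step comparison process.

Merging process:

Compare 4 vs 1: take 1 from right. Merged: [1]
Compare 4 vs 13: take 4 from left. Merged: [1, 4]
Compare 8 vs 13: take 8 from left. Merged: [1, 4, 8]
Compare 14 vs 13: take 13 from right. Merged: [1, 4, 8, 13]
Compare 14 vs 14: take 14 from left. Merged: [1, 4, 8, 13, 14]
Append remaining from right: [14]. Merged: [1, 4, 8, 13, 14, 14]

Final merged array: [1, 4, 8, 13, 14, 14]
Total comparisons: 5

The merged array is [1, 4, 8, 13, 14, 14], requiring 5 comparisons. The merge step runs in O(n) time where n is the total number of elements.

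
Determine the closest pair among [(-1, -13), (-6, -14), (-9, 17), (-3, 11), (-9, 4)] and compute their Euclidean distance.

Computing all pairwise distances among 5 points:

d((-1, -13), (-6, -14)) = 5.099 <-- minimum
d((-1, -13), (-9, 17)) = 31.0483
d((-1, -13), (-3, 11)) = 24.0832
d((-1, -13), (-9, 4)) = 18.7883
d((-6, -14), (-9, 17)) = 31.1448
d((-6, -14), (-3, 11)) = 25.1794
d((-6, -14), (-9, 4)) = 18.2483
d((-9, 17), (-3, 11)) = 8.4853
d((-9, 17), (-9, 4)) = 13.0
d((-3, 11), (-9, 4)) = 9.2195

Closest pair: (-1, -13) and (-6, -14) with distance 5.099

The closest pair is (-1, -13) and (-6, -14) with Euclidean distance 5.099. For 5 points, brute-force pairwise comparison is shown above. For large n, the divide-and-conquer algorithm (sort by x, recurse on halves, check the dividing strip) achieves O(n log n).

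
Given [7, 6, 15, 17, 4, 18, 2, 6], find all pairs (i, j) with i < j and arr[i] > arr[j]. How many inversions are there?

Finding inversions in [7, 6, 15, 17, 4, 18, 2, 6]:

(0, 1): arr[0]=7 > arr[1]=6
(0, 4): arr[0]=7 > arr[4]=4
(0, 6): arr[0]=7 > arr[6]=2
(0, 7): arr[0]=7 > arr[7]=6
(1, 4): arr[1]=6 > arr[4]=4
(1, 6): arr[1]=6 > arr[6]=2
(2, 4): arr[2]=15 > arr[4]=4
(2, 6): arr[2]=15 > arr[6]=2
(2, 7): arr[2]=15 > arr[7]=6
(3, 4): arr[3]=17 > arr[4]=4
(3, 6): arr[3]=17 > arr[6]=2
(3, 7): arr[3]=17 > arr[7]=6
(4, 6): arr[4]=4 > arr[6]=2
(5, 6): arr[5]=18 > arr[6]=2
(5, 7): arr[5]=18 > arr[7]=6

Total inversions: 15

The array has 15 inversion(s): (0,1), (0,4), (0,6), (0,7), (1,4), (1,6), (2,4), (2,6), (2,7), (3,4), (3,6), (3,7), (4,6), (5,6), (5,7). Each pair (i,j) satisfies i < j and arr[i] > arr[j].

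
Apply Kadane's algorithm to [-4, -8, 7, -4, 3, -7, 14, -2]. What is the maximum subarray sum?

Using Kadane's algorithm on [-4, -8, 7, -4, 3, -7, 14, -2]:

Scanning through the array:
Position 1 (value -8): max_ending_here = -8, max_so_far = -4
Position 2 (value 7): max_ending_here = 7, max_so_far = 7
Position 3 (value -4): max_ending_here = 3, max_so_far = 7
Position 4 (value 3): max_ending_here = 6, max_so_far = 7
Position 5 (value -7): max_ending_here = -1, max_so_far = 7
Position 6 (value 14): max_ending_here = 14, max_so_far = 14
Position 7 (value -2): max_ending_here = 12, max_so_far = 14

Maximum subarray: [14]
Maximum sum: 14

The maximum subarray is [14] with sum 14. This subarray runs from index 6 to index 6.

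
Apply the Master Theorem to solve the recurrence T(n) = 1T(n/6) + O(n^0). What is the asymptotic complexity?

Master Theorem for T(n) = 1T(n/6) + O(n^0):

a = 1, b = 6, c = 0
log_b(a) = log_6(1) = 0.0000

Case 2: c = 0 = log_6(1) = 0.0000
T(n) = O(n^0 log n) = O(log n)

For T(n) = 1T(n/6) + O(n^0): log_6(1) = 0.0000. This is Case 2 of the Master Theorem (c = log_b(a), equal work at all levels), giving O(log n).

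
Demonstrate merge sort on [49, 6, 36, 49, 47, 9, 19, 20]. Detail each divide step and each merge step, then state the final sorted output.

Merge sort trace:

Split: [49, 6, 36, 49, 47, 9, 19, 20] -> [49, 6, 36, 49] and [47, 9, 19, 20]
  Split: [49, 6, 36, 49] -> [49, 6] and [36, 49]
    Split: [49, 6] -> [49] and [6]
    Merge: [49] + [6] -> [6, 49]
    Split: [36, 49] -> [36] and [49]
    Merge: [36] + [49] -> [36, 49]
  Merge: [6, 49] + [36, 49] -> [6, 36, 49, 49]
  Split: [47, 9, 19, 20] -> [47, 9] and [19, 20]
    Split: [47, 9] -> [47] and [9]
    Merge: [47] + [9] -> [9, 47]
    Split: [19, 20] -> [19] and [20]
    Merge: [19] + [20] -> [19, 20]
  Merge: [9, 47] + [19, 20] -> [9, 19, 20, 47]
Merge: [6, 36, 49, 49] + [9, 19, 20, 47] -> [6, 9, 19, 20, 36, 47, 49, 49]

Final sorted array: [6, 9, 19, 20, 36, 47, 49, 49]

The merge sort proceeds by recursively splitting the array and merging sorted halves.
After all merges, the sorted array is [6, 9, 19, 20, 36, 47, 49, 49].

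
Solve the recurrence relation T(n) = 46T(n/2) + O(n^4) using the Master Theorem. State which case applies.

Master Theorem for T(n) = 46T(n/2) + O(n^4):

a = 46, b = 2, c = 4
log_b(a) = log_2(46) = 5.5236

Case 1: c = 4 < log_2(46) = 5.5236
T(n) = O(n^(log_2 46))

For T(n) = 46T(n/2) + O(n^4): log_2(46) = 5.5236. This is Case 1 of the Master Theorem (c < log_b(a), work dominated by leaves), giving O(n^(log_2 46)).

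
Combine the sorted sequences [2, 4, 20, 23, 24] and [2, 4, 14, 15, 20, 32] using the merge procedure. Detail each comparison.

Merging process:

Compare 2 vs 2: take 2 from left. Merged: [2]
Compare 4 vs 2: take 2 from right. Merged: [2, 2]
Compare 4 vs 4: take 4 from left. Merged: [2, 2, 4]
Compare 20 vs 4: take 4 from right. Merged: [2, 2, 4, 4]
Compare 20 vs 14: take 14 from right. Merged: [2, 2, 4, 4, 14]
Compare 20 vs 15: take 15 from right. Merged: [2, 2, 4, 4, 14, 15]
Compare 20 vs 20: take 20 from left. Merged: [2, 2, 4, 4, 14, 15, 20]
Compare 23 vs 20: take 20 from right. Merged: [2, 2, 4, 4, 14, 15, 20, 20]
Compare 23 vs 32: take 23 from left. Merged: [2, 2, 4, 4, 14, 15, 20, 20, 23]
Compare 24 vs 32: take 24 from left. Merged: [2, 2, 4, 4, 14, 15, 20, 20, 23, 24]
Append remaining from right: [32]. Merged: [2, 2, 4, 4, 14, 15, 20, 20, 23, 24, 32]

Final merged array: [2, 2, 4, 4, 14, 15, 20, 20, 23, 24, 32]
Total comparisons: 10

The merged array is [2, 2, 4, 4, 14, 15, 20, 20, 23, 24, 32], requiring 10 comparisons. The merge step runs in O(n) time where n is the total number of elements.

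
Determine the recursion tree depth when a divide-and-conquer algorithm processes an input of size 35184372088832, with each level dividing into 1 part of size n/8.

For divide and conquer with division factor 8:

Problem sizes at each level:
Level 0: 35184372088832
Level 1: 4398046511104
Level 2: 549755813888
Level 3: 68719476736
Level 4: 8589934592
Level 5: 1073741824
Level 6: 134217728
Level 7: 16777216
Level 8: 2097152
Level 9: 262144
Level 10: 32768
Level 11: 4096
Level 12: 512
Level 13: 64
Level 14: 8
Level 15: 1

The root is level 0 and the size-1 base case is level 15 (the tree spans levels 0 through 15, i.e. 16 levels counting the root), so the depth is the number of divisions: log_8(35184372088832) = 15

The recursion tree depth is log_8(35184372088832) = 15. At each level, the problem size is divided by 8, so it takes 15 divisions to reduce to a base case of size 1. The algorithm makes 1 recursive call at each level.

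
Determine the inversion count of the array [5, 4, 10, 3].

Finding inversions in [5, 4, 10, 3]:

(0, 1): arr[0]=5 > arr[1]=4
(0, 3): arr[0]=5 > arr[3]=3
(1, 3): arr[1]=4 > arr[3]=3
(2, 3): arr[2]=10 > arr[3]=3

Total inversions: 4

The array has 4 inversion(s): (0,1), (0,3), (1,3), (2,3). Each pair (i,j) satisfies i < j and arr[i] > arr[j].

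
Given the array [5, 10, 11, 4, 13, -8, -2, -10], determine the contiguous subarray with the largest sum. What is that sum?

Using Kadane's algorithm on [5, 10, 11, 4, 13, -8, -2, -10]:

Scanning through the array:
Position 1 (value 10): max_ending_here = 15, max_so_far = 15
Position 2 (value 11): max_ending_here = 26, max_so_far = 26
Position 3 (value 4): max_ending_here = 30, max_so_far = 30
Position 4 (value 13): max_ending_here = 43, max_so_far = 43
Position 5 (value -8): max_ending_here = 35, max_so_far = 43
Position 6 (value -2): max_ending_here = 33, max_so_far = 43
Position 7 (value -10): max_ending_here = 23, max_so_far = 43

Maximum subarray: [5, 10, 11, 4, 13]
Maximum sum: 43

The maximum subarray is [5, 10, 11, 4, 13] with sum 43. This subarray runs from index 0 to index 4.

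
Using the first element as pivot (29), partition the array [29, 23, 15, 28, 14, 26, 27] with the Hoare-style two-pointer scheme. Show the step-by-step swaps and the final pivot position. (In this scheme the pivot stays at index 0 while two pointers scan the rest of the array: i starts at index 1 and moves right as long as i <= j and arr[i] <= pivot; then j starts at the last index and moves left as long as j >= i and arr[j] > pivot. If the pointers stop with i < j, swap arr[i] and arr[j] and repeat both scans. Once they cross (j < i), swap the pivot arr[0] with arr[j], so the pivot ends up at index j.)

Hoare-style two-pointer partition with pivot = 29:

Initial array: [29, 23, 15, 28, 14, 26, 27]

Pointers start at i = 1, j = 6.
i ends at 7, j ends at 6: the pointers have crossed (j < i), so scanning stops.

Swap pivot arr[0] with arr[6] to place pivot at position 6: [27, 23, 15, 28, 14, 26, 29]
Pivot position: 6

After partitioning with pivot 29, the array becomes [27, 23, 15, 28, 14, 26, 29]. The pivot is placed at index 6. All elements to the left of the pivot are <= 29, and all elements to the right are > 29.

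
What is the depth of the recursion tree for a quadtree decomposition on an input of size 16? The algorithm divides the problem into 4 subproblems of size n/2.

For divide and conquer with division factor 2:

Problem sizes at each level:
Level 0: 16
Level 1: 8
Level 2: 4
Level 3: 2
Level 4: 1

The root is level 0 and the size-1 base case is level 4 (the tree spans levels 0 through 4, i.e. 5 levels counting the root), so the depth is the number of divisions: log_2(16) = 4

The recursion tree depth is log_2(16) = 4. At each level, the problem size is divided by 2, so it takes 4 divisions to reduce to a base case of size 1. The algorithm makes 4 recursive calls at each level.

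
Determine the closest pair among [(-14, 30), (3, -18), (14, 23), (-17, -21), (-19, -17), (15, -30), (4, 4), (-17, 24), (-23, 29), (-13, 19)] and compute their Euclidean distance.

Computing all pairwise distances among 10 points:

d((-14, 30), (3, -18)) = 50.9215
d((-14, 30), (14, 23)) = 28.8617
d((-14, 30), (-17, -21)) = 51.0882
d((-14, 30), (-19, -17)) = 47.2652
d((-14, 30), (15, -30)) = 66.6408
d((-14, 30), (4, 4)) = 31.6228
d((-14, 30), (-17, 24)) = 6.7082
d((-14, 30), (-23, 29)) = 9.0554
d((-14, 30), (-13, 19)) = 11.0454
d((3, -18), (14, 23)) = 42.45
d((3, -18), (-17, -21)) = 20.2237
d((3, -18), (-19, -17)) = 22.0227
d((3, -18), (15, -30)) = 16.9706
d((3, -18), (4, 4)) = 22.0227
d((3, -18), (-17, 24)) = 46.5188
d((3, -18), (-23, 29)) = 53.7122
d((3, -18), (-13, 19)) = 40.3113
d((14, 23), (-17, -21)) = 53.8238
d((14, 23), (-19, -17)) = 51.8556
d((14, 23), (15, -30)) = 53.0094
d((14, 23), (4, 4)) = 21.4709
d((14, 23), (-17, 24)) = 31.0161
d((14, 23), (-23, 29)) = 37.4833
d((14, 23), (-13, 19)) = 27.2947
d((-17, -21), (-19, -17)) = 4.4721 <-- minimum
d((-17, -21), (15, -30)) = 33.2415
d((-17, -21), (4, 4)) = 32.6497
d((-17, -21), (-17, 24)) = 45.0
d((-17, -21), (-23, 29)) = 50.3587
d((-17, -21), (-13, 19)) = 40.1995
d((-19, -17), (15, -30)) = 36.4005
d((-19, -17), (4, 4)) = 31.1448
d((-19, -17), (-17, 24)) = 41.0488
d((-19, -17), (-23, 29)) = 46.1736
d((-19, -17), (-13, 19)) = 36.4966
d((15, -30), (4, 4)) = 35.7351
d((15, -30), (-17, 24)) = 62.7694
d((15, -30), (-23, 29)) = 70.1783
d((15, -30), (-13, 19)) = 56.4358
d((4, 4), (-17, 24)) = 29.0
d((4, 4), (-23, 29)) = 36.7967
d((4, 4), (-13, 19)) = 22.6716
d((-17, 24), (-23, 29)) = 7.8102
d((-17, 24), (-13, 19)) = 6.4031
d((-23, 29), (-13, 19)) = 14.1421

Closest pair: (-17, -21) and (-19, -17) with distance 4.4721

The closest pair is (-17, -21) and (-19, -17) with Euclidean distance 4.4721. For 10 points, brute-force pairwise comparison is shown above. For large n, the divide-and-conquer algorithm (sort by x, recurse on halves, check the dividing strip) achieves O(n log n).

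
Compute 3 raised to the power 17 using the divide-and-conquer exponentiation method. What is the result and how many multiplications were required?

Computing 3^17 by squaring (build up from 3^1; each line after the first costs one multiplication):

3^1 = 3
3^2 = (3^1)^2 = 3^2 = 9
3^4 = (3^2)^2 = 9^2 = 81
3^8 = (3^4)^2 = 81^2 = 6561
3^16 = (3^8)^2 = 6561^2 = 43046721
3^17 = 3 * 3^16 = 3 * 43046721 = 129140163

Result: 129140163
Multiplications needed: 5 (5 lines after 3^1)

3^17 = 129140163. Using exponentiation by squaring, this requires 5 multiplications. The key idea: if the exponent is even, square the half-power; if odd, multiply by the base once.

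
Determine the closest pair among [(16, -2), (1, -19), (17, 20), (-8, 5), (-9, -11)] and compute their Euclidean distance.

Computing all pairwise distances among 5 points:

d((16, -2), (1, -19)) = 22.6716
d((16, -2), (17, 20)) = 22.0227
d((16, -2), (-8, 5)) = 25.0
d((16, -2), (-9, -11)) = 26.5707
d((1, -19), (17, 20)) = 42.1545
d((1, -19), (-8, 5)) = 25.632
d((1, -19), (-9, -11)) = 12.8062 <-- minimum
d((17, 20), (-8, 5)) = 29.1548
d((17, 20), (-9, -11)) = 40.4599
d((-8, 5), (-9, -11)) = 16.0312

Closest pair: (1, -19) and (-9, -11) with distance 12.8062

The closest pair is (1, -19) and (-9, -11) with Euclidean distance 12.8062. For 5 points, brute-force pairwise comparison is shown above. For large n, the divide-and-conquer algorithm (sort by x, recurse on halves, check the dividing strip) achieves O(n log n).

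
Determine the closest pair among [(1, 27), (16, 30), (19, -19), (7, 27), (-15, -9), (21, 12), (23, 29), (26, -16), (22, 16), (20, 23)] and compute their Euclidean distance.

Computing all pairwise distances among 10 points:

d((1, 27), (16, 30)) = 15.2971
d((1, 27), (19, -19)) = 49.3964
d((1, 27), (7, 27)) = 6.0
d((1, 27), (-15, -9)) = 39.3954
d((1, 27), (21, 12)) = 25.0
d((1, 27), (23, 29)) = 22.0907
d((1, 27), (26, -16)) = 49.7393
d((1, 27), (22, 16)) = 23.7065
d((1, 27), (20, 23)) = 19.4165
d((16, 30), (19, -19)) = 49.0918
d((16, 30), (7, 27)) = 9.4868
d((16, 30), (-15, -9)) = 49.8197
d((16, 30), (21, 12)) = 18.6815
d((16, 30), (23, 29)) = 7.0711
d((16, 30), (26, -16)) = 47.0744
d((16, 30), (22, 16)) = 15.2315
d((16, 30), (20, 23)) = 8.0623
d((19, -19), (7, 27)) = 47.5395
d((19, -19), (-15, -9)) = 35.4401
d((19, -19), (21, 12)) = 31.0644
d((19, -19), (23, 29)) = 48.1664
d((19, -19), (26, -16)) = 7.6158
d((19, -19), (22, 16)) = 35.1283
d((19, -19), (20, 23)) = 42.0119
d((7, 27), (-15, -9)) = 42.19
d((7, 27), (21, 12)) = 20.5183
d((7, 27), (23, 29)) = 16.1245
d((7, 27), (26, -16)) = 47.0106
d((7, 27), (22, 16)) = 18.6011
d((7, 27), (20, 23)) = 13.6015
d((-15, -9), (21, 12)) = 41.6773
d((-15, -9), (23, 29)) = 53.7401
d((-15, -9), (26, -16)) = 41.5933
d((-15, -9), (22, 16)) = 44.6542
d((-15, -9), (20, 23)) = 47.4236
d((21, 12), (23, 29)) = 17.1172
d((21, 12), (26, -16)) = 28.4429
d((21, 12), (22, 16)) = 4.1231 <-- minimum
d((21, 12), (20, 23)) = 11.0454
d((23, 29), (26, -16)) = 45.0999
d((23, 29), (22, 16)) = 13.0384
d((23, 29), (20, 23)) = 6.7082
d((26, -16), (22, 16)) = 32.249
d((26, -16), (20, 23)) = 39.4588
d((22, 16), (20, 23)) = 7.2801

Closest pair: (21, 12) and (22, 16) with distance 4.1231

The closest pair is (21, 12) and (22, 16) with Euclidean distance 4.1231. For 10 points, brute-force pairwise comparison is shown above. For large n, the divide-and-conquer algorithm (sort by x, recurse on halves, check the dividing strip) achieves O(n log n).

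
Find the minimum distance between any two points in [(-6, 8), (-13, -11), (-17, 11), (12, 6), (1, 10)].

Computing all pairwise distances among 5 points:

d((-6, 8), (-13, -11)) = 20.2485
d((-6, 8), (-17, 11)) = 11.4018
d((-6, 8), (12, 6)) = 18.1108
d((-6, 8), (1, 10)) = 7.2801 <-- minimum
d((-13, -11), (-17, 11)) = 22.3607
d((-13, -11), (12, 6)) = 30.2324
d((-13, -11), (1, 10)) = 25.2389
d((-17, 11), (12, 6)) = 29.4279
d((-17, 11), (1, 10)) = 18.0278
d((12, 6), (1, 10)) = 11.7047

Closest pair: (-6, 8) and (1, 10) with distance 7.2801

The closest pair is (-6, 8) and (1, 10) with Euclidean distance 7.2801. For 5 points, brute-force pairwise comparison is shown above. For large n, the divide-and-conquer algorithm (sort by x, recurse on halves, check the dividing strip) achieves O(n log n).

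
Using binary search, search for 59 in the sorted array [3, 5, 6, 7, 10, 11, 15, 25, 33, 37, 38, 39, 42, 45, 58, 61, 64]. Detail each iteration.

Binary search for 59 in [3, 5, 6, 7, 10, 11, 15, 25, 33, 37, 38, 39, 42, 45, 58, 61, 64]:

lo=0, hi=16, mid=8, arr[mid]=33 -> 33 < 59, search right half
lo=9, hi=16, mid=12, arr[mid]=42 -> 42 < 59, search right half
lo=13, hi=16, mid=14, arr[mid]=58 -> 58 < 59, search right half
lo=15, hi=16, mid=15, arr[mid]=61 -> 61 > 59, search left half
lo=15 > hi=14, target 59 not found

Binary search determines that 59 is not in the array after 4 comparisons. The search space was exhausted without finding the target.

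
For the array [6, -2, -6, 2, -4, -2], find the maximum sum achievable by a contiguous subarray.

Using Kadane's algorithm on [6, -2, -6, 2, -4, -2]:

Scanning through the array:
Position 1 (value -2): max_ending_here = 4, max_so_far = 6
Position 2 (value -6): max_ending_here = -2, max_so_far = 6
Position 3 (value 2): max_ending_here = 2, max_so_far = 6
Position 4 (value -4): max_ending_here = -2, max_so_far = 6
Position 5 (value -2): max_ending_here = -2, max_so_far = 6

Maximum subarray: [6]
Maximum sum: 6

The maximum subarray is [6] with sum 6. This subarray runs from index 0 to index 0.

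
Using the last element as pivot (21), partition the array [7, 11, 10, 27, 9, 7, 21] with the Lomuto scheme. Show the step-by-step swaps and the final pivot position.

Lomuto partition with pivot = 21:

Initial array: [7, 11, 10, 27, 9, 7, 21]

arr[0]=7 <= 21: swap with position 0, array becomes [7, 11, 10, 27, 9, 7, 21]
arr[1]=11 <= 21: swap with position 1, array becomes [7, 11, 10, 27, 9, 7, 21]
arr[2]=10 <= 21: swap with position 2, array becomes [7, 11, 10, 27, 9, 7, 21]
arr[3]=27 > 21: no swap
arr[4]=9 <= 21: swap with position 3, array becomes [7, 11, 10, 9, 27, 7, 21]
arr[5]=7 <= 21: swap with position 4, array becomes [7, 11, 10, 9, 7, 27, 21]

Place pivot at position 5: [7, 11, 10, 9, 7, 21, 27]
Pivot position: 5

After partitioning with pivot 21, the array becomes [7, 11, 10, 9, 7, 21, 27]. The pivot is placed at index 5. All elements to the left of the pivot are <= 21, and all elements to the right are > 21.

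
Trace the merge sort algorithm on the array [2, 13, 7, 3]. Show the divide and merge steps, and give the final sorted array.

Merge sort trace:

Split: [2, 13, 7, 3] -> [2, 13] and [7, 3]
  Split: [2, 13] -> [2] and [13]
  Merge: [2] + [13] -> [2, 13]
  Split: [7, 3] -> [7] and [3]
  Merge: [7] + [3] -> [3, 7]
Merge: [2, 13] + [3, 7] -> [2, 3, 7, 13]

Final sorted array: [2, 3, 7, 13]

The merge sort proceeds by recursively splitting the array and merging sorted halves.
After all merges, the sorted array is [2, 3, 7, 13].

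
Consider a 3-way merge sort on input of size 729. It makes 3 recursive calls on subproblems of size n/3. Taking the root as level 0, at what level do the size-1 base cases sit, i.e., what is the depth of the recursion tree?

For divide and conquer with division factor 3:

Problem sizes at each level:
Level 0: 729
Level 1: 243
Level 2: 81
Level 3: 27
Level 4: 9
Level 5: 3
Level 6: 1

The root is level 0 and the size-1 base case is level 6 (the tree spans levels 0 through 6, i.e. 7 levels counting the root), so the depth is the number of divisions: log_3(729) = 6

The recursion tree depth is log_3(729) = 6. At each level, the problem size is divided by 3, so it takes 6 divisions to reduce to a base case of size 1. The algorithm makes 3 recursive calls at each level.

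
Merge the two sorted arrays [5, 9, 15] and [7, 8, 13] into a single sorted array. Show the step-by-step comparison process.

Merging process:

Compare 5 vs 7: take 5 from left. Merged: [5]
Compare 9 vs 7: take 7 from right. Merged: [5, 7]
Compare 9 vs 8: take 8 from right. Merged: [5, 7, 8]
Compare 9 vs 13: take 9 from left. Merged: [5, 7, 8, 9]
Compare 15 vs 13: take 13 from right. Merged: [5, 7, 8, 9, 13]
Append remaining from left: [15]. Merged: [5, 7, 8, 9, 13, 15]

Final merged array: [5, 7, 8, 9, 13, 15]
Total comparisons: 5

The merged array is [5, 7, 8, 9, 13, 15], requiring 5 comparisons. The merge step runs in O(n) time where n is the total number of elements.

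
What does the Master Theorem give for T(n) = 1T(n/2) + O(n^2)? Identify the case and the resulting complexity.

Master Theorem for T(n) = 1T(n/2) + O(n^2):

a = 1, b = 2, c = 2
log_b(a) = log_2(1) = 0.0000

Case 3: c = 2 > log_2(1) = 0.0000
T(n) = O(n^2) = O(n^2)

For T(n) = 1T(n/2) + O(n^2): log_2(1) = 0.0000. This is Case 3 of the Master Theorem (c > log_b(a), work dominated by root), giving O(n^2).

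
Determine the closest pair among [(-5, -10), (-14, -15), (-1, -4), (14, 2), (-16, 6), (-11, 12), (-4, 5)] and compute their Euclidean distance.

Computing all pairwise distances among 7 points:

d((-5, -10), (-14, -15)) = 10.2956
d((-5, -10), (-1, -4)) = 7.2111 <-- minimum
d((-5, -10), (14, 2)) = 22.4722
d((-5, -10), (-16, 6)) = 19.4165
d((-5, -10), (-11, 12)) = 22.8035
d((-5, -10), (-4, 5)) = 15.0333
d((-14, -15), (-1, -4)) = 17.0294
d((-14, -15), (14, 2)) = 32.7567
d((-14, -15), (-16, 6)) = 21.095
d((-14, -15), (-11, 12)) = 27.1662
d((-14, -15), (-4, 5)) = 22.3607
d((-1, -4), (14, 2)) = 16.1555
d((-1, -4), (-16, 6)) = 18.0278
d((-1, -4), (-11, 12)) = 18.868
d((-1, -4), (-4, 5)) = 9.4868
d((14, 2), (-16, 6)) = 30.2655
d((14, 2), (-11, 12)) = 26.9258
d((14, 2), (-4, 5)) = 18.2483
d((-16, 6), (-11, 12)) = 7.8102
d((-16, 6), (-4, 5)) = 12.0416
d((-11, 12), (-4, 5)) = 9.8995

Closest pair: (-5, -10) and (-1, -4) with distance 7.2111

The closest pair is (-5, -10) and (-1, -4) with Euclidean distance 7.2111. For 7 points, brute-force pairwise comparison is shown above. For large n, the divide-and-conquer algorithm (sort by x, recurse on halves, check the dividing strip) achieves O(n log n).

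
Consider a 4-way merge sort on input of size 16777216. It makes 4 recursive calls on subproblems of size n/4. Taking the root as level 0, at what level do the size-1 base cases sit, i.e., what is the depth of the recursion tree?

For divide and conquer with division factor 4:

Problem sizes at each level:
Level 0: 16777216
Level 1: 4194304
Level 2: 1048576
Level 3: 262144
Level 4: 65536
Level 5: 16384
Level 6: 4096
Level 7: 1024
Level 8: 256
Level 9: 64
Level 10: 16
Level 11: 4
Level 12: 1

The root is level 0 and the size-1 base case is level 12 (the tree spans levels 0 through 12, i.e. 13 levels counting the root), so the depth is the number of divisions: log_4(16777216) = 12

The recursion tree depth is log_4(16777216) = 12. At each level, the problem size is divided by 4, so it takes 12 divisions to reduce to a base case of size 1. The algorithm makes 4 recursive calls at each level.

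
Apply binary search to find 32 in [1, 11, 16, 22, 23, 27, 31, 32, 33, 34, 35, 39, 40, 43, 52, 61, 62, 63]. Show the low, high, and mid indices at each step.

Binary search for 32 in [1, 11, 16, 22, 23, 27, 31, 32, 33, 34, 35, 39, 40, 43, 52, 61, 62, 63]:

lo=0, hi=17, mid=8, arr[mid]=33 -> 33 > 32, search left half
lo=0, hi=7, mid=3, arr[mid]=22 -> 22 < 32, search right half
lo=4, hi=7, mid=5, arr[mid]=27 -> 27 < 32, search right half
lo=6, hi=7, mid=6, arr[mid]=31 -> 31 < 32, search right half
lo=7, hi=7, mid=7, arr[mid]=32 -> Found target at index 7!

Binary search finds 32 at index 7 after 5 comparisons. The search repeatedly halves the search space by comparing with the middle element.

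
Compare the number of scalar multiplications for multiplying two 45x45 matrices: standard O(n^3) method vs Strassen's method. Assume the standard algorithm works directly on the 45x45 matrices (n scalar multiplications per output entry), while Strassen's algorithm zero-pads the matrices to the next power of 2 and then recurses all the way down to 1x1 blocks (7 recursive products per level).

Matrix multiplication for 45x45 matrices:

Strassen's algorithm requires power-of-2 dimensions. Pad 45x45 to 64x64 (next power of 2).

Standard algorithm: 45^3 = 91125 multiplications
Strassen's algorithm: 7^(log2(64)) = 7^6 = 117649 multiplications
Difference: 91125 - 117649 = -26524 (Strassen uses MORE here due to padding overhead — for small or just-over-power-of-2 n, padding can outweigh the per-level savings)

Standard: 91125 multiplications (45^3). Strassen: 117649 multiplications (7^6, after padding to 64x64). Strassen reduces 8 recursive multiplications to 7 at each level.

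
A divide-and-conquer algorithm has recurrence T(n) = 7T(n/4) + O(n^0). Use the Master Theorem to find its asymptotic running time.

Master Theorem for T(n) = 7T(n/4) + O(n^0):

a = 7, b = 4, c = 0
log_b(a) = log_4(7) = 1.4037

Case 1: c = 0 < log_4(7) = 1.4037
T(n) = O(n^(log_4 7))

For T(n) = 7T(n/4) + O(n^0): log_4(7) = 1.4037. This is Case 1 of the Master Theorem (c < log_b(a), work dominated by leaves), giving O(n^(log_4 7)).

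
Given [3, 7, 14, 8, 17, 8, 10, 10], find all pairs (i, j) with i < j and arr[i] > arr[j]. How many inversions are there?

Finding inversions in [3, 7, 14, 8, 17, 8, 10, 10]:

(2, 3): arr[2]=14 > arr[3]=8
(2, 5): arr[2]=14 > arr[5]=8
(2, 6): arr[2]=14 > arr[6]=10
(2, 7): arr[2]=14 > arr[7]=10
(4, 5): arr[4]=17 > arr[5]=8
(4, 6): arr[4]=17 > arr[6]=10
(4, 7): arr[4]=17 > arr[7]=10

Total inversions: 7

The array has 7 inversion(s): (2,3), (2,5), (2,6), (2,7), (4,5), (4,6), (4,7). Each pair (i,j) satisfies i < j and arr[i] > arr[j].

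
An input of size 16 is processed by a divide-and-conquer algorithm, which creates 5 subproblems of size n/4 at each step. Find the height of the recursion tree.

For divide and conquer with division factor 4:

Problem sizes at each level:
Level 0: 16
Level 1: 4
Level 2: 1

The root is level 0 and the size-1 base case is level 2 (the tree spans levels 0 through 2, i.e. 3 levels counting the root), so the depth is the number of divisions: log_4(16) = 2

The recursion tree depth is log_4(16) = 2. At each level, the problem size is divided by 4, so it takes 2 divisions to reduce to a base case of size 1. The algorithm makes 5 recursive calls at each level.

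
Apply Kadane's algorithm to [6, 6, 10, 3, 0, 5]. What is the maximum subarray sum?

Using Kadane's algorithm on [6, 6, 10, 3, 0, 5]:

Scanning through the array:
Position 1 (value 6): max_ending_here = 12, max_so_far = 12
Position 2 (value 10): max_ending_here = 22, max_so_far = 22
Position 3 (value 3): max_ending_here = 25, max_so_far = 25
Position 4 (value 0): max_ending_here = 25, max_so_far = 25
Position 5 (value 5): max_ending_here = 30, max_so_far = 30

Maximum subarray: [6, 6, 10, 3, 0, 5]
Maximum sum: 30

The maximum subarray is [6, 6, 10, 3, 0, 5] with sum 30. This subarray runs from index 0 to index 5.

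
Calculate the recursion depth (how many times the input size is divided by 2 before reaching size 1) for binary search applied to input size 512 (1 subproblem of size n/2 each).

For divide and conquer with division factor 2:

Problem sizes at each level:
Level 0: 512
Level 1: 256
Level 2: 128
Level 3: 64
Level 4: 32
Level 5: 16
Level 6: 8
Level 7: 4
Level 8: 2
Level 9: 1

The root is level 0 and the size-1 base case is level 9 (the tree spans levels 0 through 9, i.e. 10 levels counting the root), so the depth is the number of divisions: log_2(512) = 9

The recursion tree depth is log_2(512) = 9. At each level, the problem size is divided by 2, so it takes 9 divisions to reduce to a base case of size 1. The algorithm makes 1 recursive call at each level.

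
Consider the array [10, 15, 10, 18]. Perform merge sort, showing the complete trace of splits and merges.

Merge sort trace:

Split: [10, 15, 10, 18] -> [10, 15] and [10, 18]
  Split: [10, 15] -> [10] and [15]
  Merge: [10] + [15] -> [10, 15]
  Split: [10, 18] -> [10] and [18]
  Merge: [10] + [18] -> [10, 18]
Merge: [10, 15] + [10, 18] -> [10, 10, 15, 18]

Final sorted array: [10, 10, 15, 18]

The merge sort proceeds by recursively splitting the array and merging sorted halves.
After all merges, the sorted array is [10, 10, 15, 18].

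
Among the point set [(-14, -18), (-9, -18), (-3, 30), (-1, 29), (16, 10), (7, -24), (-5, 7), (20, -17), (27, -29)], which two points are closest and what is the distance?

Computing all pairwise distances among 9 points:

d((-14, -18), (-9, -18)) = 5.0
d((-14, -18), (-3, 30)) = 49.2443
d((-14, -18), (-1, 29)) = 48.7647
d((-14, -18), (16, 10)) = 41.0366
d((-14, -18), (7, -24)) = 21.8403
d((-14, -18), (-5, 7)) = 26.5707
d((-14, -18), (20, -17)) = 34.0147
d((-14, -18), (27, -29)) = 42.45
d((-9, -18), (-3, 30)) = 48.3735
d((-9, -18), (-1, 29)) = 47.676
d((-9, -18), (16, 10)) = 37.5366
d((-9, -18), (7, -24)) = 17.088
d((-9, -18), (-5, 7)) = 25.318
d((-9, -18), (20, -17)) = 29.0172
d((-9, -18), (27, -29)) = 37.6431
d((-3, 30), (-1, 29)) = 2.2361 <-- minimum
d((-3, 30), (16, 10)) = 27.5862
d((-3, 30), (7, -24)) = 54.9181
d((-3, 30), (-5, 7)) = 23.0868
d((-3, 30), (20, -17)) = 52.3259
d((-3, 30), (27, -29)) = 66.1891
d((-1, 29), (16, 10)) = 25.4951
d((-1, 29), (7, -24)) = 53.6004
d((-1, 29), (-5, 7)) = 22.3607
d((-1, 29), (20, -17)) = 50.5668
d((-1, 29), (27, -29)) = 64.405
d((16, 10), (7, -24)) = 35.171
d((16, 10), (-5, 7)) = 21.2132
d((16, 10), (20, -17)) = 27.2947
d((16, 10), (27, -29)) = 40.5216
d((7, -24), (-5, 7)) = 33.2415
d((7, -24), (20, -17)) = 14.7648
d((7, -24), (27, -29)) = 20.6155
d((-5, 7), (20, -17)) = 34.6554
d((-5, 7), (27, -29)) = 48.1664
d((20, -17), (27, -29)) = 13.8924

Closest pair: (-3, 30) and (-1, 29) with distance 2.2361

The closest pair is (-3, 30) and (-1, 29) with Euclidean distance 2.2361. For 9 points, brute-force pairwise comparison is shown above. For large n, the divide-and-conquer algorithm (sort by x, recurse on halves, check the dividing strip) achieves O(n log n).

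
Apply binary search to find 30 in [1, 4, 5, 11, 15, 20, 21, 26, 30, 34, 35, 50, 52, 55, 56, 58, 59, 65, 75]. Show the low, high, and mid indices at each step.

Binary search for 30 in [1, 4, 5, 11, 15, 20, 21, 26, 30, 34, 35, 50, 52, 55, 56, 58, 59, 65, 75]:

lo=0, hi=18, mid=9, arr[mid]=34 -> 34 > 30, search left half
lo=0, hi=8, mid=4, arr[mid]=15 -> 15 < 30, search right half
lo=5, hi=8, mid=6, arr[mid]=21 -> 21 < 30, search right half
lo=7, hi=8, mid=7, arr[mid]=26 -> 26 < 30, search right half
lo=8, hi=8, mid=8, arr[mid]=30 -> Found target at index 8!

Binary search finds 30 at index 8 after 5 comparisons. The search repeatedly halves the search space by comparing with the middle element.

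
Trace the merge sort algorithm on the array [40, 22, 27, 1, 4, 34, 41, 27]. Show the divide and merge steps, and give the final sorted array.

Merge sort trace:

Split: [40, 22, 27, 1, 4, 34, 41, 27] -> [40, 22, 27, 1] and [4, 34, 41, 27]
  Split: [40, 22, 27, 1] -> [40, 22] and [27, 1]
    Split: [40, 22] -> [40] and [22]
    Merge: [40] + [22] -> [22, 40]
    Split: [27, 1] -> [27] and [1]
    Merge: [27] + [1] -> [1, 27]
  Merge: [22, 40] + [1, 27] -> [1, 22, 27, 40]
  Split: [4, 34, 41, 27] -> [4, 34] and [41, 27]
    Split: [4, 34] -> [4] and [34]
    Merge: [4] + [34] -> [4, 34]
    Split: [41, 27] -> [41] and [27]
    Merge: [41] + [27] -> [27, 41]
  Merge: [4, 34] + [27, 41] -> [4, 27, 34, 41]
Merge: [1, 22, 27, 40] + [4, 27, 34, 41] -> [1, 4, 22, 27, 27, 34, 40, 41]

Final sorted array: [1, 4, 22, 27, 27, 34, 40, 41]

The merge sort proceeds by recursively splitting the array and merging sorted halves.
After all merges, the sorted array is [1, 4, 22, 27, 27, 34, 40, 41].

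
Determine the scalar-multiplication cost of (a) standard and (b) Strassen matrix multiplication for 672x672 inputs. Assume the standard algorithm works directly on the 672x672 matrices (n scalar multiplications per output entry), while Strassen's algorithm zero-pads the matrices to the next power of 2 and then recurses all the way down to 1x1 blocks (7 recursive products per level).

Matrix multiplication for 672x672 matrices:

Strassen's algorithm requires power-of-2 dimensions. Pad 672x672 to 1024x1024 (next power of 2).

Standard algorithm: 672^3 = 303464448 multiplications
Strassen's algorithm: 7^(log2(1024)) = 7^10 = 282475249 multiplications
Savings: 303464448 - 282475249 = 20989199 multiplications

Standard: 303464448 multiplications (672^3). Strassen: 282475249 multiplications (7^10, after padding to 1024x1024). Strassen reduces 8 recursive multiplications to 7 at each level.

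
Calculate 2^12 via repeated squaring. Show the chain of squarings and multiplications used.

Computing 2^12 by squaring (build up from 2^1; each line after the first costs one multiplication):

2^1 = 2
2^2 = (2^1)^2 = 2^2 = 4
2^3 = 2 * 2^2 = 2 * 4 = 8
2^6 = (2^3)^2 = 8^2 = 64
2^12 = (2^6)^2 = 64^2 = 4096

Result: 4096
Multiplications needed: 4 (4 lines after 2^1)

2^12 = 4096. Using exponentiation by squaring, this requires 4 multiplications. The key idea: if the exponent is even, square the half-power; if odd, multiply by the base once.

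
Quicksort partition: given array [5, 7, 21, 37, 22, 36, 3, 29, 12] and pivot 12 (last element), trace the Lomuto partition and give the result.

Lomuto partition with pivot = 12:

Initial array: [5, 7, 21, 37, 22, 36, 3, 29, 12]

arr[0]=5 <= 12: swap with position 0, array becomes [5, 7, 21, 37, 22, 36, 3, 29, 12]
arr[1]=7 <= 12: swap with position 1, array becomes [5, 7, 21, 37, 22, 36, 3, 29, 12]
arr[2]=21 > 12: no swap
arr[3]=37 > 12: no swap
arr[4]=22 > 12: no swap
arr[5]=36 > 12: no swap
arr[6]=3 <= 12: swap with position 2, array becomes [5, 7, 3, 37, 22, 36, 21, 29, 12]
arr[7]=29 > 12: no swap

Place pivot at position 3: [5, 7, 3, 12, 22, 36, 21, 29, 37]
Pivot position: 3

After partitioning with pivot 12, the array becomes [5, 7, 3, 12, 22, 36, 21, 29, 37]. The pivot is placed at index 3. All elements to the left of the pivot are <= 12, and all elements to the right are > 12.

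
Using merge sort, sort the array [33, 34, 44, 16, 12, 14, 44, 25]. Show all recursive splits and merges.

Merge sort trace:

Split: [33, 34, 44, 16, 12, 14, 44, 25] -> [33, 34, 44, 16] and [12, 14, 44, 25]
  Split: [33, 34, 44, 16] -> [33, 34] and [44, 16]
    Split: [33, 34] -> [33] and [34]
    Merge: [33] + [34] -> [33, 34]
    Split: [44, 16] -> [44] and [16]
    Merge: [44] + [16] -> [16, 44]
  Merge: [33, 34] + [16, 44] -> [16, 33, 34, 44]
  Split: [12, 14, 44, 25] -> [12, 14] and [44, 25]
    Split: [12, 14] -> [12] and [14]
    Merge: [12] + [14] -> [12, 14]
    Split: [44, 25] -> [44] and [25]
    Merge: [44] + [25] -> [25, 44]
  Merge: [12, 14] + [25, 44] -> [12, 14, 25, 44]
Merge: [16, 33, 34, 44] + [12, 14, 25, 44] -> [12, 14, 16, 25, 33, 34, 44, 44]

Final sorted array: [12, 14, 16, 25, 33, 34, 44, 44]

The merge sort proceeds by recursively splitting the array and merging sorted halves.
After all merges, the sorted array is [12, 14, 16, 25, 33, 34, 44, 44].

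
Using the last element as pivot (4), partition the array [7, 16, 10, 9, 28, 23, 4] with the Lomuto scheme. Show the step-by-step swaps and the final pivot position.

Lomuto partition with pivot = 4:

Initial array: [7, 16, 10, 9, 28, 23, 4]

arr[0]=7 > 4: no swap
arr[1]=16 > 4: no swap
arr[2]=10 > 4: no swap
arr[3]=9 > 4: no swap
arr[4]=28 > 4: no swap
arr[5]=23 > 4: no swap

Place pivot at position 0: [4, 16, 10, 9, 28, 23, 7]
Pivot position: 0

After partitioning with pivot 4, the array becomes [4, 16, 10, 9, 28, 23, 7]. The pivot is placed at index 0. All elements to the left of the pivot are <= 4, and all elements to the right are > 4.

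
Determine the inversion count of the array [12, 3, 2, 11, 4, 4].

Finding inversions in [12, 3, 2, 11, 4, 4]:

(0, 1): arr[0]=12 > arr[1]=3
(0, 2): arr[0]=12 > arr[2]=2
(0, 3): arr[0]=12 > arr[3]=11
(0, 4): arr[0]=12 > arr[4]=4
(0, 5): arr[0]=12 > arr[5]=4
(1, 2): arr[1]=3 > arr[2]=2
(3, 4): arr[3]=11 > arr[4]=4
(3, 5): arr[3]=11 > arr[5]=4

Total inversions: 8

The array has 8 inversion(s): (0,1), (0,2), (0,3), (0,4), (0,5), (1,2), (3,4), (3,5). Each pair (i,j) satisfies i < j and arr[i] > arr[j].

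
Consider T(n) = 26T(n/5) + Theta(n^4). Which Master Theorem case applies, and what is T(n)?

Master Theorem for T(n) = 26T(n/5) + O(n^4):

a = 26, b = 5, c = 4
log_b(a) = log_5(26) = 2.0244

Case 3: c = 4 > log_5(26) = 2.0244
T(n) = O(n^4) = O(n^4)

For T(n) = 26T(n/5) + O(n^4): log_5(26) = 2.0244. This is Case 3 of the Master Theorem (c > log_b(a), work dominated by root), giving O(n^4).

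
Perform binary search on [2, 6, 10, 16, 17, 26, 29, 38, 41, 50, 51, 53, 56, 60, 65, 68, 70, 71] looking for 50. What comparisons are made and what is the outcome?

Binary search for 50 in [2, 6, 10, 16, 17, 26, 29, 38, 41, 50, 51, 53, 56, 60, 65, 68, 70, 71]:

lo=0, hi=17, mid=8, arr[mid]=41 -> 41 < 50, search right half
lo=9, hi=17, mid=13, arr[mid]=60 -> 60 > 50, search left half
lo=9, hi=12, mid=10, arr[mid]=51 -> 51 > 50, search left half
lo=9, hi=9, mid=9, arr[mid]=50 -> Found target at index 9!

Binary search finds 50 at index 9 after 4 comparisons. The search repeatedly halves the search space by comparing with the middle element.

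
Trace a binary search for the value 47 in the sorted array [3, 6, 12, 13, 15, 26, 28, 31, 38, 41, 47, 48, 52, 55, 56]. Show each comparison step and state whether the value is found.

Binary search for 47 in [3, 6, 12, 13, 15, 26, 28, 31, 38, 41, 47, 48, 52, 55, 56]:

lo=0, hi=14, mid=7, arr[mid]=31 -> 31 < 47, search right half
lo=8, hi=14, mid=11, arr[mid]=48 -> 48 > 47, search left half
lo=8, hi=10, mid=9, arr[mid]=41 -> 41 < 47, search right half
lo=10, hi=10, mid=10, arr[mid]=47 -> Found target at index 10!

Binary search finds 47 at index 10 after 4 comparisons. The search repeatedly halves the search space by comparing with the middle element.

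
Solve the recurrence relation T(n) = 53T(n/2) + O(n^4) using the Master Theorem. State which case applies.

Master Theorem for T(n) = 53T(n/2) + O(n^4):

a = 53, b = 2, c = 4
log_b(a) = log_2(53) = 5.7279

Case 1: c = 4 < log_2(53) = 5.7279
T(n) = O(n^(log_2 53))

For T(n) = 53T(n/2) + O(n^4): log_2(53) = 5.7279. This is Case 1 of the Master Theorem (c < log_b(a), work dominated by leaves), giving O(n^(log_2 53)).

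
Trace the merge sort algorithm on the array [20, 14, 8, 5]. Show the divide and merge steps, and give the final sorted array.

Merge sort trace:

Split: [20, 14, 8, 5] -> [20, 14] and [8, 5]
  Split: [20, 14] -> [20] and [14]
  Merge: [20] + [14] -> [14, 20]
  Split: [8, 5] -> [8] and [5]
  Merge: [8] + [5] -> [5, 8]
Merge: [14, 20] + [5, 8] -> [5, 8, 14, 20]

Final sorted array: [5, 8, 14, 20]

The merge sort proceeds by recursively splitting the array and merging sorted halves.
After all merges, the sorted array is [5, 8, 14, 20].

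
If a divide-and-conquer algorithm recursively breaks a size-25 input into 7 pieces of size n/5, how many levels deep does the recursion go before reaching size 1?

For divide and conquer with division factor 5:

Problem sizes at each level:
Level 0: 25
Level 1: 5
Level 2: 1

The root is level 0 and the size-1 base case is level 2 (the tree spans levels 0 through 2, i.e. 3 levels counting the root), so the depth is the number of divisions: log_5(25) = 2

The recursion tree depth is log_5(25) = 2. At each level, the problem size is divided by 5, so it takes 2 divisions to reduce to a base case of size 1. The algorithm makes 7 recursive calls at each level.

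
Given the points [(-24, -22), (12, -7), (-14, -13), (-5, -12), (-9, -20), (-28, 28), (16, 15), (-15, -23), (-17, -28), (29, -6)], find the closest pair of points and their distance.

Computing all pairwise distances among 10 points:

d((-24, -22), (12, -7)) = 39.0
d((-24, -22), (-14, -13)) = 13.4536
d((-24, -22), (-5, -12)) = 21.4709
d((-24, -22), (-9, -20)) = 15.1327
d((-24, -22), (-28, 28)) = 50.1597
d((-24, -22), (16, 15)) = 54.4885
d((-24, -22), (-15, -23)) = 9.0554
d((-24, -22), (-17, -28)) = 9.2195
d((-24, -22), (29, -6)) = 55.3624
d((12, -7), (-14, -13)) = 26.6833
d((12, -7), (-5, -12)) = 17.72
d((12, -7), (-9, -20)) = 24.6982
d((12, -7), (-28, 28)) = 53.1507
d((12, -7), (16, 15)) = 22.3607
d((12, -7), (-15, -23)) = 31.3847
d((12, -7), (-17, -28)) = 35.805
d((12, -7), (29, -6)) = 17.0294
d((-14, -13), (-5, -12)) = 9.0554
d((-14, -13), (-9, -20)) = 8.6023
d((-14, -13), (-28, 28)) = 43.3244
d((-14, -13), (16, 15)) = 41.0366
d((-14, -13), (-15, -23)) = 10.0499
d((-14, -13), (-17, -28)) = 15.2971
d((-14, -13), (29, -6)) = 43.566
d((-5, -12), (-9, -20)) = 8.9443
d((-5, -12), (-28, 28)) = 46.1411
d((-5, -12), (16, 15)) = 34.2053
d((-5, -12), (-15, -23)) = 14.8661
d((-5, -12), (-17, -28)) = 20.0
d((-5, -12), (29, -6)) = 34.5254
d((-9, -20), (-28, 28)) = 51.6236
d((-9, -20), (16, 15)) = 43.0116
d((-9, -20), (-15, -23)) = 6.7082
d((-9, -20), (-17, -28)) = 11.3137
d((-9, -20), (29, -6)) = 40.4969
d((-28, 28), (16, 15)) = 45.8803
d((-28, 28), (-15, -23)) = 52.6308
d((-28, 28), (-17, -28)) = 57.0701
d((-28, 28), (29, -6)) = 66.3702
d((16, 15), (-15, -23)) = 49.0408
d((16, 15), (-17, -28)) = 54.2033
d((16, 15), (29, -6)) = 24.6982
d((-15, -23), (-17, -28)) = 5.3852 <-- minimum
d((-15, -23), (29, -6)) = 47.1699
d((-17, -28), (29, -6)) = 50.9902

Closest pair: (-15, -23) and (-17, -28) with distance 5.3852

The closest pair is (-15, -23) and (-17, -28) with Euclidean distance 5.3852. For 10 points, brute-force pairwise comparison is shown above. For large n, the divide-and-conquer algorithm (sort by x, recurse on halves, check the dividing strip) achieves O(n log n).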